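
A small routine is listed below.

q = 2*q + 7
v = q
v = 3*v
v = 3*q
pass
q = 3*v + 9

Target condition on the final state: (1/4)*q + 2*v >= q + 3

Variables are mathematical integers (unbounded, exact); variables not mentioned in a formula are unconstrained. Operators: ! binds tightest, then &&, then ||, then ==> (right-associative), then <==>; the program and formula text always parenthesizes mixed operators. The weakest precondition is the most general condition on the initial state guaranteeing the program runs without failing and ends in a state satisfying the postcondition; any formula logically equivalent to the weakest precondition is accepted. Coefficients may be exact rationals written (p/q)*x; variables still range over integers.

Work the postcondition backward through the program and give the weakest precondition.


Working backward. After the program, the postcondition (1/4)*q + 2*v >= q + 3 must hold; in canonical form it is 2*v >= (3/4)*q + 3.
Before q := 3*v + 9: (1/4)*v <= -39/4
Before skip: (1/4)*v <= -39/4
Before v := 3*q: (3/4)*q <= -39/4
Before v := 3*v: (3/4)*q <= -39/4
Before v := q: (3/4)*q <= -39/4
Before q := 2*q + 7: (3/2)*q <= -15
Answer: WP = (3/2)*q <= -15


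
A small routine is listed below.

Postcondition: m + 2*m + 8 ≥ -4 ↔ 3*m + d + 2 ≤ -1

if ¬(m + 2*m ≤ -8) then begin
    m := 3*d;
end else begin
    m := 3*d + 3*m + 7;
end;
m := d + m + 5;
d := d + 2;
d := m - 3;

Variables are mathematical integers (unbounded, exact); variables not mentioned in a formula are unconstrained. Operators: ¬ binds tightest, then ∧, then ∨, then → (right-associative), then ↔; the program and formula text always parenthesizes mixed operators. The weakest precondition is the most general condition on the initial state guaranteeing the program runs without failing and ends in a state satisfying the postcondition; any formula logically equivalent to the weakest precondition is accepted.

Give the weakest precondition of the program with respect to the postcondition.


Working backward. After the program, the postcondition m + 2*m + 8 ≥ -4 ↔ 3*m + d + 2 ≤ -1 must hold; in canonical form it is 3*m ≥ -12 ↔ d + 3*m ≤ -3.
Before d := m - 3: 3*m ≥ -12 ↔ 4*m ≤ 0
Before d := d + 2: 3*m ≥ -12 ↔ 4*m ≤ 0
Before m := d + m + 5: 3*d + 3*m ≥ -27 ↔ 4*d + 4*m ≤ -20
Then branch requires 12*d ≥ -27 ↔ 16*d ≤ -20; else branch requires 12*d + 9*m ≥ -48 ↔ 16*d + 12*m ≤ -48.
Before the if: ((¬(3*m ≤ -8)) → (12*d ≥ -27 ↔ 16*d ≤ -20)) ∧ (3*m ≤ -8 → (12*d + 9*m ≥ -48 ↔ 16*d + 12*m ≤ -48))
Answer: WP = ((¬(3*m ≤ -8)) → (12*d ≥ -27 ↔ 16*d ≤ -20)) ∧ (3*m ≤ -8 → (12*d + 9*m ≥ -48 ↔ 16*d + 12*m ≤ -48))


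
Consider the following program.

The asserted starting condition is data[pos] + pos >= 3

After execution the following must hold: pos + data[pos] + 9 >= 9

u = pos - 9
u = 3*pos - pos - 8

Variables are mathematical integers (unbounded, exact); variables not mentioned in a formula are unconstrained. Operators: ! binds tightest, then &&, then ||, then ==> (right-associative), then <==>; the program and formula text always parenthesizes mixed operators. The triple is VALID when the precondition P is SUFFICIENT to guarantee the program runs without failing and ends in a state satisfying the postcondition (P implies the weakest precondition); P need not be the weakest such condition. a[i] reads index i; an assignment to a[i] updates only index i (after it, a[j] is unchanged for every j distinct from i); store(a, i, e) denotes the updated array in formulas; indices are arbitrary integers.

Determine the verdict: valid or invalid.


Working backward. After the program, the postcondition pos + data[pos] + 9 >= 9 must hold; in canonical form it is data[pos] + pos >= 0.
Before u := 3*pos - pos - 8: data[pos] + pos >= 0
Before u := pos - 9: data[pos] + pos >= 0
The weakest precondition is data[pos] + pos >= 0.
Check whether data[pos] + pos >= 3 implies it.
Every state satisfying the precondition satisfies the weakest precondition: the implication holds.
Answer: valid


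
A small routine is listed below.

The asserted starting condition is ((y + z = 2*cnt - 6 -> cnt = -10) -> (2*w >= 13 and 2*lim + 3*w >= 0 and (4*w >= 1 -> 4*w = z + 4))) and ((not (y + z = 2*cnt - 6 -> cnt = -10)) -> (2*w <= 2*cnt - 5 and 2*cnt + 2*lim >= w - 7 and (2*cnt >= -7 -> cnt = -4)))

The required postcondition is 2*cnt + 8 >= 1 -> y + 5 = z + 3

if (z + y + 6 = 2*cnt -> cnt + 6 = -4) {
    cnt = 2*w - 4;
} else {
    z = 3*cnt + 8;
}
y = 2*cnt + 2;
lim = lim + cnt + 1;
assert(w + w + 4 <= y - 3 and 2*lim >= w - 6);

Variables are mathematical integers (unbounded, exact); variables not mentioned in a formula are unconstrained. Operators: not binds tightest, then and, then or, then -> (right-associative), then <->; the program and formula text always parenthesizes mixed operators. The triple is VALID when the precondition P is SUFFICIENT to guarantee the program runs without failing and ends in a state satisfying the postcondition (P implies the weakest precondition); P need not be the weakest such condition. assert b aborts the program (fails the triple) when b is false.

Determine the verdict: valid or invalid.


Working backward. After the program, the postcondition 2*cnt + 8 >= 1 -> y + 5 = z + 3 must hold; in canonical form it is 2*cnt >= -7 -> y = z - 2.
Before assert w + w + 4 <= y - 3 and 2*lim >= w - 6: 2*w <= y - 7 and 2*lim >= w - 6 and (2*cnt >= -7 -> y = z - 2)
Before lim := lim + cnt + 1: 2*w <= y - 7 and 2*cnt + 2*lim >= w - 8 and (2*cnt >= -7 -> y = z - 2)
Before y := 2*cnt + 2: 2*w <= 2*cnt - 5 and 2*cnt + 2*lim >= w - 8 and (2*cnt >= -7 -> 2*cnt = z - 4)
Then branch requires 2*w >= 13 and 2*lim + 3*w >= 0 and (4*w >= 1 -> 4*w = z + 4); else branch requires 2*w <= 2*cnt - 5 and 2*cnt + 2*lim >= w - 8 and (2*cnt >= -7 -> cnt = -4).
Before the if: ((y + z = 2*cnt - 6 -> cnt = -10) -> (2*w >= 13 and 2*lim + 3*w >= 0 and (4*w >= 1 -> 4*w = z + 4))) and ((not (y + z = 2*cnt - 6 -> cnt = -10)) -> (2*w <= 2*cnt - 5 and 2*cnt + 2*lim >= w - 8 and (2*cnt >= -7 -> cnt = -4)))
The weakest precondition is ((y + z = 2*cnt - 6 -> cnt = -10) -> (2*w >= 13 and 2*lim + 3*w >= 0 and (4*w >= 1 -> 4*w = z + 4))) and ((not (y + z = 2*cnt - 6 -> cnt = -10)) -> (2*w <= 2*cnt - 5 and 2*cnt + 2*lim >= w - 8 and (2*cnt >= -7 -> cnt = -4))).
Check whether ((y + z = 2*cnt - 6 -> cnt = -10) -> (2*w >= 13 and 2*lim + 3*w >= 0 and (4*w >= 1 -> 4*w = z + 4))) and ((not (y + z = 2*cnt - 6 -> cnt = -10)) -> (2*w <= 2*cnt - 5 and 2*cnt + 2*lim >= w - 7 and (2*cnt >= -7 -> cnt = -4))) implies it.
Every state satisfying the precondition satisfies the weakest precondition: the implication holds.
Answer: valid


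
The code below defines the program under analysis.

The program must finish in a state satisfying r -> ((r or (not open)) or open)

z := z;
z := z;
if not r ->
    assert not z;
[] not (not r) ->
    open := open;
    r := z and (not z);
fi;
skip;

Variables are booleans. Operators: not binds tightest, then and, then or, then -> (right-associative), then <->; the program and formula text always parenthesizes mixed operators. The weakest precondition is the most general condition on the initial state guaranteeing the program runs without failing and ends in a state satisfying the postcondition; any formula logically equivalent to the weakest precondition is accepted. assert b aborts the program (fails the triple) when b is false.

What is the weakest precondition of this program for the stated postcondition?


Working backward. After the program, the postcondition r -> ((r or (not open)) or open) must hold; in canonical form it is true.
Before skip: true
Then branch requires not z; else branch requires true.
Before the if: (not r) -> (not z)
Before z := z: (not r) -> (not z)
Before z := z: (not r) -> (not z)
Answer: WP = (not r) -> (not z)


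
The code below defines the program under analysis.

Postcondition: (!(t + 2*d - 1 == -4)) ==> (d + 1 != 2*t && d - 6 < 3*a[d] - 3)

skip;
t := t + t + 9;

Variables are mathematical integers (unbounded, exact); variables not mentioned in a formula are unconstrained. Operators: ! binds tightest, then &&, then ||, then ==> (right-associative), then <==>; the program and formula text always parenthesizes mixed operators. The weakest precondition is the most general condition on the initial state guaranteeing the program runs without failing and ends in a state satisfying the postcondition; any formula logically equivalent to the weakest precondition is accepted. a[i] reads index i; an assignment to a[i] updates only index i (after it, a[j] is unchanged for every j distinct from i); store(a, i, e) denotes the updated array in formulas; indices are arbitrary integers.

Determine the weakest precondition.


Working backward. After the program, the postcondition (!(t + 2*d - 1 == -4)) ==> (d + 1 != 2*t && d - 6 < 3*a[d] - 3) must hold; in canonical form it is (!(2*d + t == -3)) ==> (d != 2*t - 1 && d < 3*a[d] + 3).
Before t := t + t + 9: (!(2*d + 2*t == -12)) ==> (d != 4*t + 17 && d < 3*a[d] + 3)
Before skip: (!(2*d + 2*t == -12)) ==> (d != 4*t + 17 && d < 3*a[d] + 3)
Answer: WP = (!(2*d + 2*t == -12)) ==> (d != 4*t + 17 && d < 3*a[d] + 3)


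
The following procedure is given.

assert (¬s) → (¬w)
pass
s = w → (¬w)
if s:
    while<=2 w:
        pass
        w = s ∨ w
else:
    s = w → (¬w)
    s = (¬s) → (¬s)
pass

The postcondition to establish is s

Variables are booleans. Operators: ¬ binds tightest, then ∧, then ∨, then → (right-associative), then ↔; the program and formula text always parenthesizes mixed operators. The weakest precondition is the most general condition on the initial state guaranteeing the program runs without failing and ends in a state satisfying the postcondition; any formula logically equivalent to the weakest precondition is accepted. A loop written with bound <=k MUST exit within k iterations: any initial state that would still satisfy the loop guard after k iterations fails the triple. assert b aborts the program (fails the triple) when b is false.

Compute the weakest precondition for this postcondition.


Working backward. After the program, s must hold.
Before skip: s
Then branch requires (w → (((s ∨ w) → ((¬(s ∨ w)) ∧ s)) ∧ ((¬(s ∨ w)) → s))) ∧ ((¬w) → s); else branch requires true.
Before the if: s → ((w → (((s ∨ w) → ((¬(s ∨ w)) ∧ s)) ∧ ((¬(s ∨ w)) → s))) ∧ ((¬w) → s))
Before s := w → (¬w): (w → (¬w)) → ((w → ((((w → (¬w)) ∨ w) → ((¬((w → (¬w)) ∨ w)) ∧ (w → (¬w)))) ∧ ((¬((w → (¬w)) ∨ w)) → (w → (¬w))))) ∧ ((¬w) → (w → (¬w))))
Before skip: (w → (¬w)) → ((w → ((((w → (¬w)) ∨ w) → ((¬((w → (¬w)) ∨ w)) ∧ (w → (¬w)))) ∧ ((¬((w → (¬w)) ∨ w)) → (w → (¬w))))) ∧ ((¬w) → (w → (¬w))))
Before assert (¬s) → (¬w): ((¬s) → (¬w)) ∧ ((w → (¬w)) → ((w → ((((w → (¬w)) ∨ w) → ((¬((w → (¬w)) ∨ w)) ∧ (w → (¬w)))) ∧ ((¬((w → (¬w)) ∨ w)) → (w → (¬w))))) ∧ ((¬w) → (w → (¬w)))))
Answer: WP = ((¬s) → (¬w)) ∧ ((w → (¬w)) → ((w → ((((w → (¬w)) ∨ w) → ((¬((w → (¬w)) ∨ w)) ∧ (w → (¬w)))) ∧ ((¬((w → (¬w)) ∨ w)) → (w → (¬w))))) ∧ ((¬w) → (w → (¬w)))))


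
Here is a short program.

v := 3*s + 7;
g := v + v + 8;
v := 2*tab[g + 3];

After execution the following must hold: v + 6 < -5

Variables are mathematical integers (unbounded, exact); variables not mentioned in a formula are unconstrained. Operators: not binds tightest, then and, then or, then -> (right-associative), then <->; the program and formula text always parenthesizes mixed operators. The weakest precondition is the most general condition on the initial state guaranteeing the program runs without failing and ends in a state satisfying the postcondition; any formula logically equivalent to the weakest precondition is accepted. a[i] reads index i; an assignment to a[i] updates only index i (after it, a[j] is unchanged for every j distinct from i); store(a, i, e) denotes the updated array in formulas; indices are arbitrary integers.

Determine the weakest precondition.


Working backward. After the program, the postcondition v + 6 < -5 must hold; in canonical form it is v < -11.
Before v := 2*tab[g + 3]: 2*tab[g + 3] < -11
Before g := v + v + 8: 2*tab[2*v + 11] < -11
Before v := 3*s + 7: 2*tab[6*s + 25] < -11
Answer: WP = 2*tab[6*s + 25] < -11


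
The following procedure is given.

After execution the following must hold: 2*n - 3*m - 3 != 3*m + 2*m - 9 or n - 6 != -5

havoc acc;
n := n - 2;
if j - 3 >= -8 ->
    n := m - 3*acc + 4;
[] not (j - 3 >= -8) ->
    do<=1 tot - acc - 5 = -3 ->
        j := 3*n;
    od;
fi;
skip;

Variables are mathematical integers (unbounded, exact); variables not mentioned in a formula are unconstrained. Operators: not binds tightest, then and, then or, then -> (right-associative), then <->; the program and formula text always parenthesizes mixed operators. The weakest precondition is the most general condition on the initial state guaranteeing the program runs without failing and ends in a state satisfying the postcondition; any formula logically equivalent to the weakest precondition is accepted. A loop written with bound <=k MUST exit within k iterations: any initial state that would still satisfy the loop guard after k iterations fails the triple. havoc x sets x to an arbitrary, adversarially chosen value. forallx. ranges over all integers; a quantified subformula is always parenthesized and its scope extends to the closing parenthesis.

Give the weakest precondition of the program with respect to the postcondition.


Working backward. After the program, the postcondition 2*n - 3*m - 3 != 3*m + 2*m - 9 or n - 6 != -5 must hold; in canonical form it is 2*n != 8*m - 6 or n != 1.
Before skip: 2*n != 8*m - 6 or n != 1
Then branch requires 6*acc + 6*m != 14 or m != 3*acc - 3; else branch requires (tot = acc + 2 -> ((not (tot = acc + 2)) and (2*n != 8*m - 6 or n != 1))) and ((not (tot = acc + 2)) -> (2*n != 8*m - 6 or n != 1)).
Before the if: (j >= -5 -> (6*acc + 6*m != 14 or m != 3*acc - 3)) and ((not (j >= -5)) -> ((tot = acc + 2 -> ((not (tot = acc + 2)) and (2*n != 8*m - 6 or n != 1))) and ((not (tot = acc + 2)) -> (2*n != 8*m - 6 or n != 1))))
Before n := n - 2: (j >= -5 -> (6*acc + 6*m != 14 or m != 3*acc - 3)) and ((not (j >= -5)) -> ((tot = acc + 2 -> ((not (tot = acc + 2)) and (2*n != 8*m - 2 or n != 3))) and ((not (tot = acc + 2)) -> (2*n != 8*m - 2 or n != 3))))
Before havoc acc: forall acc_1. ((j >= -5 -> (6*acc_1 + 6*m != 14 or m != 3*acc_1 - 3)) and ((not (j >= -5)) -> ((tot = acc_1 + 2 -> ((not (tot = acc_1 + 2)) and (2*n != 8*m - 2 or n != 3))) and ((not (tot = acc_1 + 2)) -> (2*n != 8*m - 2 or n != 3)))))
Answer: WP = forall acc_1. ((j >= -5 -> (6*acc_1 + 6*m != 14 or m != 3*acc_1 - 3)) and ((not (j >= -5)) -> ((tot = acc_1 + 2 -> ((not (tot = acc_1 + 2)) and (2*n != 8*m - 2 or n != 3))) and ((not (tot = acc_1 + 2)) -> (2*n != 8*m - 2 or n != 3)))))


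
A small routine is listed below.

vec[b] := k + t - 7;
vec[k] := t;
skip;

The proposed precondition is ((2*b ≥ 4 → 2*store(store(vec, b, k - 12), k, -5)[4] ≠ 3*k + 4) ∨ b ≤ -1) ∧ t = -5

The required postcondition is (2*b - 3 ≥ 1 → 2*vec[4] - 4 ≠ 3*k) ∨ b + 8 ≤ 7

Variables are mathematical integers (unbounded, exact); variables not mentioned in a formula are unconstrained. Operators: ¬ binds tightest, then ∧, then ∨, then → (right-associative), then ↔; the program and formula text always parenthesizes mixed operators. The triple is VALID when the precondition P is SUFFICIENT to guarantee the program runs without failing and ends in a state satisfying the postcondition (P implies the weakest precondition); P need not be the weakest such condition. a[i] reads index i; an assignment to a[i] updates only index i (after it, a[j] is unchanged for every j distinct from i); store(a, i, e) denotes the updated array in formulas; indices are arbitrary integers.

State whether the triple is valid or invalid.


Working backward. After the program, the postcondition (2*b - 3 ≥ 1 → 2*vec[4] - 4 ≠ 3*k) ∨ b + 8 ≤ 7 must hold; in canonical form it is (2*b ≥ 4 → 2*vec[4] ≠ 3*k + 4) ∨ b ≤ -1.
Before skip: (2*b ≥ 4 → 2*vec[4] ≠ 3*k + 4) ∨ b ≤ -1
Before vec[k] := t: (2*b ≥ 4 → 2*store(vec, k, t)[4] ≠ 3*k + 4) ∨ b ≤ -1
Before vec[b] := k + t - 7: (2*b ≥ 4 → 2*store(store(vec, b, k + t - 7), k, t)[4] ≠ 3*k + 4) ∨ b ≤ -1
The weakest precondition is (2*b ≥ 4 → 2*store(store(vec, b, k + t - 7), k, t)[4] ≠ 3*k + 4) ∨ b ≤ -1.
Check whether ((2*b ≥ 4 → 2*store(store(vec, b, k - 12), k, -5)[4] ≠ 3*k + 4) ∨ b ≤ -1) ∧ t = -5 implies it.
Every state satisfying the precondition satisfies the weakest precondition: the implication holds.
Answer: valid


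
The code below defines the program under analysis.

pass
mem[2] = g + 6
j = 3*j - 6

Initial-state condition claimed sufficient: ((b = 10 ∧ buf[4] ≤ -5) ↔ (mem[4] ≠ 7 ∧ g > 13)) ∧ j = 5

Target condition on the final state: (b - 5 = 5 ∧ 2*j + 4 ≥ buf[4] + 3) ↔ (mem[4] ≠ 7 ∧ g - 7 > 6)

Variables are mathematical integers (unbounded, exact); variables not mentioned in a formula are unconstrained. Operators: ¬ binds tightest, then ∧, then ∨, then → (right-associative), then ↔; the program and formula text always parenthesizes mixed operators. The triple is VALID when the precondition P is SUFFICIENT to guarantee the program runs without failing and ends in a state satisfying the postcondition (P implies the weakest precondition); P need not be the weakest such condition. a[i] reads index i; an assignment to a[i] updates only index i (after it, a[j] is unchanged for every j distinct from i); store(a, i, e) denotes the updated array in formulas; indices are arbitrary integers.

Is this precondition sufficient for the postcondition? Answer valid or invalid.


Working backward. After the program, the postcondition (b - 5 = 5 ∧ 2*j + 4 ≥ buf[4] + 3) ↔ (mem[4] ≠ 7 ∧ g - 7 > 6) must hold; in canonical form it is (b = 10 ∧ 2*j ≥ buf[4] - 1) ↔ (mem[4] ≠ 7 ∧ g > 13).
Before j := 3*j - 6: (b = 10 ∧ 6*j ≥ buf[4] + 11) ↔ (mem[4] ≠ 7 ∧ g > 13)
Before mem[2] := g + 6: (b = 10 ∧ 6*j ≥ buf[4] + 11) ↔ (mem[4] ≠ 7 ∧ g > 13)
Before skip: (b = 10 ∧ 6*j ≥ buf[4] + 11) ↔ (mem[4] ≠ 7 ∧ g > 13)
The weakest precondition is (b = 10 ∧ 6*j ≥ buf[4] + 11) ↔ (mem[4] ≠ 7 ∧ g > 13).
Check whether ((b = 10 ∧ buf[4] ≤ -5) ↔ (mem[4] ≠ 7 ∧ g > 13)) ∧ j = 5 implies it.
Countermodel: at the initial state b = 10, buf = {[4] = 0, elsewhere 0}, g = 14, j = 5, mem = {[4] = 7, elsewhere 7}, the precondition holds but the weakest precondition fails.
Answer: invalid


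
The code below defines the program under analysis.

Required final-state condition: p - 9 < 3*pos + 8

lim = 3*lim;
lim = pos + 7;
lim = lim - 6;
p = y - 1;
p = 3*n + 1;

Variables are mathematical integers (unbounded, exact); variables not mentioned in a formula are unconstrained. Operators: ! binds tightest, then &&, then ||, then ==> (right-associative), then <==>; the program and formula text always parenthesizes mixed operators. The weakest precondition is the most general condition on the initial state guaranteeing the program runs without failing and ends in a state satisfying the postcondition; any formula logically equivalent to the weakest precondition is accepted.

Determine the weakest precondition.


Working backward. After the program, the postcondition p - 9 < 3*pos + 8 must hold; in canonical form it is p < 3*pos + 17.
Before p := 3*n + 1: 3*n < 3*pos + 16
Before p := y - 1: 3*n < 3*pos + 16
Before lim := lim - 6: 3*n < 3*pos + 16
Before lim := pos + 7: 3*n < 3*pos + 16
Before lim := 3*lim: 3*n < 3*pos + 16
Answer: WP = 3*n < 3*pos + 16


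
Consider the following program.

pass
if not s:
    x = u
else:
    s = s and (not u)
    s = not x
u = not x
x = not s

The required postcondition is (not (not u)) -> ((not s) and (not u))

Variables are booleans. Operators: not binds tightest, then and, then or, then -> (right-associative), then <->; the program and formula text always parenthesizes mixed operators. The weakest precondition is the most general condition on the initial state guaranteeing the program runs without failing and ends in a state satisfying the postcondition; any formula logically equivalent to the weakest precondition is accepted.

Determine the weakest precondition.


Working backward. After the program, the postcondition (not (not u)) -> ((not s) and (not u)) must hold; in canonical form it is u -> ((not s) and (not u)).
Before x := not s: u -> ((not s) and (not u))
Before u := not x: (not x) -> ((not s) and x)
Then branch requires (not u) -> ((not s) and u); else branch requires (not x) -> x.
Before the if: ((not s) -> ((not u) -> ((not s) and u))) and (s -> ((not x) -> x))
Before skip: ((not s) -> ((not u) -> ((not s) and u))) and (s -> ((not x) -> x))
Answer: WP = ((not s) -> ((not u) -> ((not s) and u))) and (s -> ((not x) -> x))


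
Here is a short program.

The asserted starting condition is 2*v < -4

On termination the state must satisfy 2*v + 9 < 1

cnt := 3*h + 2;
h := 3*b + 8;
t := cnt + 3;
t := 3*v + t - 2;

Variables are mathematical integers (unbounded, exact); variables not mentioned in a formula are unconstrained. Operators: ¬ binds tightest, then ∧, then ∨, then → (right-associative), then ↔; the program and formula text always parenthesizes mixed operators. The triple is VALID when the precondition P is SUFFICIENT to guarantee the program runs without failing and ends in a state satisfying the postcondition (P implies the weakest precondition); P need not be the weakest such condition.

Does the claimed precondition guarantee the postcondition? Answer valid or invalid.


Working backward. After the program, the postcondition 2*v + 9 < 1 must hold; in canonical form it is 2*v < -8.
Before t := 3*v + t - 2: 2*v < -8
Before t := cnt + 3: 2*v < -8
Before h := 3*b + 8: 2*v < -8
Before cnt := 3*h + 2: 2*v < -8
The weakest precondition is 2*v < -8.
Check whether 2*v < -4 implies it.
Countermodel: at the initial state v = -4, the precondition holds but the weakest precondition fails.
Answer: invalid


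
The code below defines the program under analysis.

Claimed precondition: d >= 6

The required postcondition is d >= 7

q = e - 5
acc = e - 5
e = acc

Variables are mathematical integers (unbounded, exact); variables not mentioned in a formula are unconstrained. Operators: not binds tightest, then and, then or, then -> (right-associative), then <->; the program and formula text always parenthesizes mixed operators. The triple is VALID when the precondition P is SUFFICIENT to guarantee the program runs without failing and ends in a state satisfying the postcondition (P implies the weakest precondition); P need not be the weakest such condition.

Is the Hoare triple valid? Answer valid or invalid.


Working backward. After the program, d >= 7 must hold.
Before e := acc: d >= 7
Before acc := e - 5: d >= 7
Before q := e - 5: d >= 7
The weakest precondition is d >= 7.
Check whether d >= 6 implies it.
Countermodel: at the initial state d = 6, the precondition holds but the weakest precondition fails.
Answer: invalid


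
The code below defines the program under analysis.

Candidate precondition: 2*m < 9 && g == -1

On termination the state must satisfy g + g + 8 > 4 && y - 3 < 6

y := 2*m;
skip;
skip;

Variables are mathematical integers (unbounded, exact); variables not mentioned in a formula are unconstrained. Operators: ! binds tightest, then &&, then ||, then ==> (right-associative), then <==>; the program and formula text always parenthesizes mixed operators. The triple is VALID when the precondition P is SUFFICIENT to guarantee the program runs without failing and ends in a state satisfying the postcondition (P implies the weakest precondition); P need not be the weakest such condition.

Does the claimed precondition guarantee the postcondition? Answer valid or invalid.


Working backward. After the program, the postcondition g + g + 8 > 4 && y - 3 < 6 must hold; in canonical form it is 2*g > -4 && y < 9.
Before skip: 2*g > -4 && y < 9
Before skip: 2*g > -4 && y < 9
Before y := 2*m: 2*g > -4 && 2*m < 9
The weakest precondition is 2*g > -4 && 2*m < 9.
Check whether 2*m < 9 && g == -1 implies it.
Every state satisfying the precondition satisfies the weakest precondition: the implication holds.
Answer: valid


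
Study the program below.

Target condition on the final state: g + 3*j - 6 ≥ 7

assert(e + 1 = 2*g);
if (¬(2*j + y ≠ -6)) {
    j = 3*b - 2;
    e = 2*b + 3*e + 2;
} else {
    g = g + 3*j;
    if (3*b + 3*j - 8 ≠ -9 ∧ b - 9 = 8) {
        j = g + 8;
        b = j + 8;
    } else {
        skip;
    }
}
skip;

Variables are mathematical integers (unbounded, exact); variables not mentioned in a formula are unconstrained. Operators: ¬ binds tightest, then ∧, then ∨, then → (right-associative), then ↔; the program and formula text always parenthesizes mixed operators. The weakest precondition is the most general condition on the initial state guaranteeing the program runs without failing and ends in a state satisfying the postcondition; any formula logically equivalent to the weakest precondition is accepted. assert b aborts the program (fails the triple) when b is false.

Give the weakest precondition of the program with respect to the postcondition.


Working backward. After the program, the postcondition g + 3*j - 6 ≥ 7 must hold; in canonical form it is g + 3*j ≥ 13.
Before skip: g + 3*j ≥ 13
Then branch requires 9*b + g ≥ 19; else branch requires ((3*b + 3*j ≠ -1 ∧ b = 17) → 4*g + 12*j ≥ -11) ∧ ((¬(3*b + 3*j ≠ -1 ∧ b = 17)) → g + 6*j ≥ 13).
Before the if: ((¬(2*j + y ≠ -6)) → 9*b + g ≥ 19) ∧ (2*j + y ≠ -6 → (((3*b + 3*j ≠ -1 ∧ b = 17) → 4*g + 12*j ≥ -11) ∧ ((¬(3*b + 3*j ≠ -1 ∧ b = 17)) → g + 6*j ≥ 13)))
Before assert e + 1 = 2*g: e = 2*g - 1 ∧ ((¬(2*j + y ≠ -6)) → 9*b + g ≥ 19) ∧ (2*j + y ≠ -6 → (((3*b + 3*j ≠ -1 ∧ b = 17) → 4*g + 12*j ≥ -11) ∧ ((¬(3*b + 3*j ≠ -1 ∧ b = 17)) → g + 6*j ≥ 13)))
Answer: WP = e = 2*g - 1 ∧ ((¬(2*j + y ≠ -6)) → 9*b + g ≥ 19) ∧ (2*j + y ≠ -6 → (((3*b + 3*j ≠ -1 ∧ b = 17) → 4*g + 12*j ≥ -11) ∧ ((¬(3*b + 3*j ≠ -1 ∧ b = 17)) → g + 6*j ≥ 13)))


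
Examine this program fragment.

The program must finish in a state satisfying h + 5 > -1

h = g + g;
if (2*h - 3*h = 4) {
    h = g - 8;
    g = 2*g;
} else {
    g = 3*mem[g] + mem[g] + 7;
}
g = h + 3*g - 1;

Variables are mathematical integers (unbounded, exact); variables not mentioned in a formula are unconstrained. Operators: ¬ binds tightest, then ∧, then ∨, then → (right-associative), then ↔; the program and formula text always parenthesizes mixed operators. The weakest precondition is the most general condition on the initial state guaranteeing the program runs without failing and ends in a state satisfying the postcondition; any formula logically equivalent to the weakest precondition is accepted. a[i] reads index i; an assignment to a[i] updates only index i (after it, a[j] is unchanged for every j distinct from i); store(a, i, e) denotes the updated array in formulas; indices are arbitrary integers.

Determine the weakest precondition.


Working backward. After the program, the postcondition h + 5 > -1 must hold; in canonical form it is h > -6.
Before g := h + 3*g - 1: h > -6
Then branch requires g > 2; else branch requires h > -6.
Before the if: (h = -4 → g > 2) ∧ ((¬(h = -4)) → h > -6)
Before h := g + g: (2*g = -4 → g > 2) ∧ ((¬(2*g = -4)) → 2*g > -6)
Answer: WP = (2*g = -4 → g > 2) ∧ ((¬(2*g = -4)) → 2*g > -6)


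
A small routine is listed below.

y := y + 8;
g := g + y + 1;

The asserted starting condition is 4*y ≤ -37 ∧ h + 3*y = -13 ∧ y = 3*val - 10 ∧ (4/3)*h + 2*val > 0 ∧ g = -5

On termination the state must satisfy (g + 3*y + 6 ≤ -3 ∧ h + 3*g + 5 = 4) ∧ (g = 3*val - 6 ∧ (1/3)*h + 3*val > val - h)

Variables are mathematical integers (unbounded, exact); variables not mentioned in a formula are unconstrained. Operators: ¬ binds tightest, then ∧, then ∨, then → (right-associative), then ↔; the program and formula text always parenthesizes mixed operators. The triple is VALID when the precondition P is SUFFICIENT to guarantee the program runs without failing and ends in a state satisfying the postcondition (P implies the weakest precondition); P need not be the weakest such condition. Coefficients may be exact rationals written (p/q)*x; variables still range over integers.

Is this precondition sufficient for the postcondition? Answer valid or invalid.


Working backward. After the program, the postcondition (g + 3*y + 6 ≤ -3 ∧ h + 3*g + 5 = 4) ∧ (g = 3*val - 6 ∧ (1/3)*h + 3*val > val - h) must hold; in canonical form it is g + 3*y ≤ -9 ∧ 3*g + h = -1 ∧ g = 3*val - 6 ∧ (4/3)*h + 2*val > 0.
Before g := g + y + 1: g + 4*y ≤ -10 ∧ 3*g + h + 3*y = -4 ∧ g + y = 3*val - 7 ∧ (4/3)*h + 2*val > 0
Before y := y + 8: g + 4*y ≤ -42 ∧ 3*g + h + 3*y = -28 ∧ g + y = 3*val - 15 ∧ (4/3)*h + 2*val > 0
The weakest precondition is g + 4*y ≤ -42 ∧ 3*g + h + 3*y = -28 ∧ g + y = 3*val - 15 ∧ (4/3)*h + 2*val > 0.
Check whether 4*y ≤ -37 ∧ h + 3*y = -13 ∧ y = 3*val - 10 ∧ (4/3)*h + 2*val > 0 ∧ g = -5 implies it.
Every state satisfying the precondition satisfies the weakest precondition: the implication holds.
Answer: valid


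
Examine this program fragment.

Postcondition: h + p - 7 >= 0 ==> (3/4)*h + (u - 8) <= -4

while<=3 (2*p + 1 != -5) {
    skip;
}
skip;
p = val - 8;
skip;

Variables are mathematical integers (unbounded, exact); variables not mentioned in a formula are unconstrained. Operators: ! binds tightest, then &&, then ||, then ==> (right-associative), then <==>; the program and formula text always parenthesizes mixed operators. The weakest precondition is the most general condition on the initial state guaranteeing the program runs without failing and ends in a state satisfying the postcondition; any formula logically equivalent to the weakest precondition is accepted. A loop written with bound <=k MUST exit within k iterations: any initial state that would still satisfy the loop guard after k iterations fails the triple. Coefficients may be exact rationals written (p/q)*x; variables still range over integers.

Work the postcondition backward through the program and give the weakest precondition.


Working backward. After the program, the postcondition h + p - 7 >= 0 ==> (3/4)*h + (u - 8) <= -4 must hold; in canonical form it is h + p >= 7 ==> (3/4)*h + u <= 4.
Before skip: h + p >= 7 ==> (3/4)*h + u <= 4
Before p := val - 8: h + val >= 15 ==> (3/4)*h + u <= 4
Before skip: h + val >= 15 ==> (3/4)*h + u <= 4
Before the loop (bound <=3), unroll the exhaustion recursion (WP_0 = exit-now case; WP_j = one more guarded iteration, up to j = 3):
  WP_0: (!(2*p != -6)) && (h + val >= 15 ==> (3/4)*h + u <= 4)
  WP_1: (2*p != -6 ==> ((!(2*p != -6)) && (h + val >= 15 ==> (3/4)*h + u <= 4))) && ((!(2*p != -6)) ==> (h + val >= 15 ==> (3/4)*h + u <= 4))
  WP_2: (2*p != -6 ==> ((2*p != -6 ==> ((!(2*p != -6)) && (h + val >= 15 ==> (3/4)*h + u <= 4))) && ((!(2*p != -6)) ==> (h + val >= 15 ==> (3/4)*h + u <= 4)))) && ((!(2*p != -6)) ==> (h + val >= 15 ==> (3/4)*h + u <= 4))
  WP_3: (2*p != -6 ==> ((2*p != -6 ==> ((2*p != -6 ==> ((!(2*p != -6)) && (h + val >= 15 ==> (3/4)*h + u <= 4))) && ((!(2*p != -6)) ==> (h + val >= 15 ==> (3/4)*h + u <= 4)))) && ((!(2*p != -6)) ==> (h + val >= 15 ==> (3/4)*h + u <= 4)))) && ((!(2*p != -6)) ==> (h + val >= 15 ==> (3/4)*h + u <= 4))
So before the loop: (2*p != -6 ==> ((2*p != -6 ==> ((2*p != -6 ==> ((!(2*p != -6)) && (h + val >= 15 ==> (3/4)*h + u <= 4))) && ((!(2*p != -6)) ==> (h + val >= 15 ==> (3/4)*h + u <= 4)))) && ((!(2*p != -6)) ==> (h + val >= 15 ==> (3/4)*h + u <= 4)))) && ((!(2*p != -6)) ==> (h + val >= 15 ==> (3/4)*h + u <= 4))
Answer: WP = (2*p != -6 ==> ((2*p != -6 ==> ((2*p != -6 ==> ((!(2*p != -6)) && (h + val >= 15 ==> (3/4)*h + u <= 4))) && ((!(2*p != -6)) ==> (h + val >= 15 ==> (3/4)*h + u <= 4)))) && ((!(2*p != -6)) ==> (h + val >= 15 ==> (3/4)*h + u <= 4)))) && ((!(2*p != -6)) ==> (h + val >= 15 ==> (3/4)*h + u <= 4))


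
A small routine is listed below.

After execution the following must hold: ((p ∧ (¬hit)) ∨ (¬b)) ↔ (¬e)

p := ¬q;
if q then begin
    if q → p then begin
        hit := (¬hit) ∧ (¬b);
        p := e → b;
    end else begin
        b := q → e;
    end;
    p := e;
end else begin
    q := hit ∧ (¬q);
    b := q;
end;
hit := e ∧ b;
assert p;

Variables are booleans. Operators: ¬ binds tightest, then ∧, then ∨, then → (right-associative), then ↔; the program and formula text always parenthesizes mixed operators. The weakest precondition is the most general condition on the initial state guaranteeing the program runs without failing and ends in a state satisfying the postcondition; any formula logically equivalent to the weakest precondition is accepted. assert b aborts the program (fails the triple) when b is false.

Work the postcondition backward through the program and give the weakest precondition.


Working backward. After the program, ((p ∧ (¬hit)) ∨ (¬b)) ↔ (¬e) must hold.
Before assert p: p ∧ (((p ∧ (¬hit)) ∨ (¬b)) ↔ (¬e))
Before hit := e ∧ b: p ∧ (((p ∧ (¬(e ∧ b))) ∨ (¬b)) ↔ (¬e))
Then branch requires ((q → p) → (e ∧ (((e ∧ (¬(e ∧ b))) ∨ (¬b)) ↔ (¬e)))) ∧ ((¬(q → p)) → (e ∧ (((e ∧ (¬(e ∧ (q → e)))) ∨ (¬(q → e))) ↔ (¬e)))); else branch requires p ∧ (((p ∧ (¬(e ∧ hit ∧ (¬q)))) ∨ (¬(hit ∧ (¬q)))) ↔ (¬e)).
Before the if: (q → (((q → p) → (e ∧ (((e ∧ (¬(e ∧ b))) ∨ (¬b)) ↔ (¬e)))) ∧ ((¬(q → p)) → (e ∧ (((e ∧ (¬(e ∧ (q → e)))) ∨ (¬(q → e))) ↔ (¬e)))))) ∧ ((¬q) → (p ∧ (((p ∧ (¬(e ∧ hit ∧ (¬q)))) ∨ (¬(hit ∧ (¬q)))) ↔ (¬e))))
Before p := ¬q: (q → (((q → (¬q)) → (e ∧ (((e ∧ (¬(e ∧ b))) ∨ (¬b)) ↔ (¬e)))) ∧ ((¬(q → (¬q))) → (e ∧ (((e ∧ (¬(e ∧ (q → e)))) ∨ (¬(q → e))) ↔ (¬e)))))) ∧ ((¬q) → ((¬q) ∧ ((((¬q) ∧ (¬(e ∧ hit ∧ (¬q)))) ∨ (¬(hit ∧ (¬q)))) ↔ (¬e))))
Answer: WP = (q → (((q → (¬q)) → (e ∧ (((e ∧ (¬(e ∧ b))) ∨ (¬b)) ↔ (¬e)))) ∧ ((¬(q → (¬q))) → (e ∧ (((e ∧ (¬(e ∧ (q → e)))) ∨ (¬(q → e))) ↔ (¬e)))))) ∧ ((¬q) → ((¬q) ∧ ((((¬q) ∧ (¬(e ∧ hit ∧ (¬q)))) ∨ (¬(hit ∧ (¬q)))) ↔ (¬e))))


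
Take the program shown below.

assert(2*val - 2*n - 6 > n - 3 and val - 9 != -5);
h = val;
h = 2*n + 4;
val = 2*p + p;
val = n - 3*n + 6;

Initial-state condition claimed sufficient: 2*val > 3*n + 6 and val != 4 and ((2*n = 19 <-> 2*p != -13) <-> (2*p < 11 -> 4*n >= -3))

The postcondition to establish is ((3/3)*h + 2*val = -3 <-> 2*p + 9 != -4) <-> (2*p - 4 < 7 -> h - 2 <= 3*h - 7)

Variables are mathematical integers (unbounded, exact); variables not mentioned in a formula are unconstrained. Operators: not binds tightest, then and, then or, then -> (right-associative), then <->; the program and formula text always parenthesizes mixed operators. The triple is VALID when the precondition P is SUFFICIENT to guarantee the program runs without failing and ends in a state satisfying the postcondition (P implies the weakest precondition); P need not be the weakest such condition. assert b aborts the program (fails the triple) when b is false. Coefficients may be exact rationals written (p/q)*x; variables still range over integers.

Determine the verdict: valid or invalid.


Working backward. After the program, the postcondition ((3/3)*h + 2*val = -3 <-> 2*p + 9 != -4) <-> (2*p - 4 < 7 -> h - 2 <= 3*h - 7) must hold; in canonical form it is (h + 2*val = -3 <-> 2*p != -13) <-> (2*p < 11 -> 2*h >= 5).
Before val := n - 3*n + 6: (h = 4*n - 15 <-> 2*p != -13) <-> (2*p < 11 -> 2*h >= 5)
Before val := 2*p + p: (h = 4*n - 15 <-> 2*p != -13) <-> (2*p < 11 -> 2*h >= 5)
Before h := 2*n + 4: (2*n = 19 <-> 2*p != -13) <-> (2*p < 11 -> 4*n >= -3)
Before h := val: (2*n = 19 <-> 2*p != -13) <-> (2*p < 11 -> 4*n >= -3)
Before assert 2*val - 2*n - 6 > n - 3 and val - 9 != -5: 2*val > 3*n + 3 and val != 4 and ((2*n = 19 <-> 2*p != -13) <-> (2*p < 11 -> 4*n >= -3))
The weakest precondition is 2*val > 3*n + 3 and val != 4 and ((2*n = 19 <-> 2*p != -13) <-> (2*p < 11 -> 4*n >= -3)).
Check whether 2*val > 3*n + 6 and val != 4 and ((2*n = 19 <-> 2*p != -13) <-> (2*p < 11 -> 4*n >= -3)) implies it.
Every state satisfying the precondition satisfies the weakest precondition: the implication holds.
Answer: valid


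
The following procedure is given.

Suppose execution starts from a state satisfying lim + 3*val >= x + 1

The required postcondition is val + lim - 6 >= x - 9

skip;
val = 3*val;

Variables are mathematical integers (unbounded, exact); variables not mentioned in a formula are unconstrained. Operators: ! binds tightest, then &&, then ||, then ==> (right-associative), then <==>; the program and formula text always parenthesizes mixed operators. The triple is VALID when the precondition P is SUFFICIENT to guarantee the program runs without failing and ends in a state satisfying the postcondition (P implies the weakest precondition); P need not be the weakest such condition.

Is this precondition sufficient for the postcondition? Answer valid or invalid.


Working backward. After the program, the postcondition val + lim - 6 >= x - 9 must hold; in canonical form it is lim + val >= x - 3.
Before val := 3*val: lim + 3*val >= x - 3
Before skip: lim + 3*val >= x - 3
The weakest precondition is lim + 3*val >= x - 3.
Check whether lim + 3*val >= x + 1 implies it.
Every state satisfying the precondition satisfies the weakest precondition: the implication holds.
Answer: valid


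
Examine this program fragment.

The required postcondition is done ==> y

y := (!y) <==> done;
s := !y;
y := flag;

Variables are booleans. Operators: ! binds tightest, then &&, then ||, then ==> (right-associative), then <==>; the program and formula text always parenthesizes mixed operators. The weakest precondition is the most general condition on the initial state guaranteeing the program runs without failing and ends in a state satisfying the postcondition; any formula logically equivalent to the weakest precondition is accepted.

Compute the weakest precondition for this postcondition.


Working backward. After the program, done ==> y must hold.
Before y := flag: done ==> flag
Before s := !y: done ==> flag
Before y := (!y) <==> done: done ==> flag
Answer: WP = done ==> flag


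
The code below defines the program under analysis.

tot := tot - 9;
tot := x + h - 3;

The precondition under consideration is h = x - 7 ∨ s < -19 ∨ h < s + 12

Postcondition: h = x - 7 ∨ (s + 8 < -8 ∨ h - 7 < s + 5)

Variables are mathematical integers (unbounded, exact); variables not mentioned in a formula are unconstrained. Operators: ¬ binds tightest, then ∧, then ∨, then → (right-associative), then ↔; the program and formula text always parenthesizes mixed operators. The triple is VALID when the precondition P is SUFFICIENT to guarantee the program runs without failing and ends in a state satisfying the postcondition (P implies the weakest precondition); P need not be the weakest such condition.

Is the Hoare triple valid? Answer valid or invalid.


Working backward. After the program, the postcondition h = x - 7 ∨ (s + 8 < -8 ∨ h - 7 < s + 5) must hold; in canonical form it is h = x - 7 ∨ s < -16 ∨ h < s + 12.
Before tot := x + h - 3: h = x - 7 ∨ s < -16 ∨ h < s + 12
Before tot := tot - 9: h = x - 7 ∨ s < -16 ∨ h < s + 12
The weakest precondition is h = x - 7 ∨ s < -16 ∨ h < s + 12.
Check whether h = x - 7 ∨ s < -19 ∨ h < s + 12 implies it.
Every state satisfying the precondition satisfies the weakest precondition: the implication holds.
Answer: valid


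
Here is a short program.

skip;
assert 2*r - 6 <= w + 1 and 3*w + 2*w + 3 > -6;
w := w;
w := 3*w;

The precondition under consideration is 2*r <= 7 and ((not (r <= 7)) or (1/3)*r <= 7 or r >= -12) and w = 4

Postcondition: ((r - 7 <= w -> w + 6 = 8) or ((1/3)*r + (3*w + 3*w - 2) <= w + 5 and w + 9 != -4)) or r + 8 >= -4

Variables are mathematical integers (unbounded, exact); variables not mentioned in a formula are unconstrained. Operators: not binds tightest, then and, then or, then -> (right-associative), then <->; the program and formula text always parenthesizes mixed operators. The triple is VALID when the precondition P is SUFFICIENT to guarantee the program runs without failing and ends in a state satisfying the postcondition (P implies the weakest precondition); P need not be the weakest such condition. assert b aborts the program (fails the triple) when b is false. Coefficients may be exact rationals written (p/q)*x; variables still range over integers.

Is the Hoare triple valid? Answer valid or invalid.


Working backward. After the program, the postcondition ((r - 7 <= w -> w + 6 = 8) or ((1/3)*r + (3*w + 3*w - 2) <= w + 5 and w + 9 != -4)) or r + 8 >= -4 must hold; in canonical form it is (r <= w + 7 -> w = 2) or ((1/3)*r + 5*w <= 7 and w != -13) or r >= -12.
Before w := 3*w: (r <= 3*w + 7 -> 3*w = 2) or ((1/3)*r + 15*w <= 7 and 3*w != -13) or r >= -12
Before w := w: (r <= 3*w + 7 -> 3*w = 2) or ((1/3)*r + 15*w <= 7 and 3*w != -13) or r >= -12
Before assert 2*r - 6 <= w + 1 and 3*w + 2*w + 3 > -6: 2*r <= w + 7 and 5*w > -9 and ((r <= 3*w + 7 -> 3*w = 2) or ((1/3)*r + 15*w <= 7 and 3*w != -13) or r >= -12)
Before skip: 2*r <= w + 7 and 5*w > -9 and ((r <= 3*w + 7 -> 3*w = 2) or ((1/3)*r + 15*w <= 7 and 3*w != -13) or r >= -12)
The weakest precondition is 2*r <= w + 7 and 5*w > -9 and ((r <= 3*w + 7 -> 3*w = 2) or ((1/3)*r + 15*w <= 7 and 3*w != -13) or r >= -12).
Check whether 2*r <= 7 and ((not (r <= 7)) or (1/3)*r <= 7 or r >= -12) and w = 4 implies it.
Countermodel: at the initial state r = -13, w = 4, the precondition holds but the weakest precondition fails.
Answer: invalid
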